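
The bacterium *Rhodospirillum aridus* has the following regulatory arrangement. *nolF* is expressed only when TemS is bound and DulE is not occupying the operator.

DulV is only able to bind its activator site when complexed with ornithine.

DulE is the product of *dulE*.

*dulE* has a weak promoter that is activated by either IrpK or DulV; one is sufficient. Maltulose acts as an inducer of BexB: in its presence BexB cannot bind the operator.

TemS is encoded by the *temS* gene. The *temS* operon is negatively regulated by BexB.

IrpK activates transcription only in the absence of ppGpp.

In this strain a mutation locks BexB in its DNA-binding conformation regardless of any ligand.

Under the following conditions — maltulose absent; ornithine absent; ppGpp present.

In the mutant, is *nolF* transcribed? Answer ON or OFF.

ppGpp is present, so IrpK is inactive.
Ornithine is absent, so DulV is inactive.
No activator is available at the *dulE* promoter, so *dulE* is not transcribed.
So DulE is not produced.
BexB is constitutively active in this strain.
With repressor BexB bound, *temS* is not transcribed.
So TemS is not produced.
Required activator TemS is absent, so *nolF* is not transcribed.

OFF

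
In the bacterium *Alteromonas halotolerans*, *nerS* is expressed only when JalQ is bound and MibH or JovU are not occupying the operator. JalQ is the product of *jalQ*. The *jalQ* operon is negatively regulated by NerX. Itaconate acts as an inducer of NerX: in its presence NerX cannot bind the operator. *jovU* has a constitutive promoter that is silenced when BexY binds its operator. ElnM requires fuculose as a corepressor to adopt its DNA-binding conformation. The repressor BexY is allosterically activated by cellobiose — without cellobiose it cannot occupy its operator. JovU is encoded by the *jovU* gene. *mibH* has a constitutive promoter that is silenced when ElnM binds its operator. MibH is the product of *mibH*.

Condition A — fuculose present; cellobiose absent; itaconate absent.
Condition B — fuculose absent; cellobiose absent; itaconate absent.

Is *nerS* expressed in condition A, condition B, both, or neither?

Condition A:
Fuculose is present, so ElnM is active.
With repressor ElnM bound, *mibH* is not transcribed.
So MibH is not produced.
Cellobiose is absent, so BexY is inactive.
With no repressor bound, *jovU* is transcribed.
So JovU is produced and active.
Itaconate is absent, so NerX is active.
With repressor NerX bound, *jalQ* is not transcribed.
So JalQ is not produced.
With repressor JovU bound, *nerS* is not transcribed.
→ *nerS* is OFF in A.
Condition B:
Fuculose is absent, so ElnM is inactive.
With no repressor bound, *mibH* is transcribed.
So MibH is produced and active.
Cellobiose is absent, so BexY is inactive.
With no repressor bound, *jovU* is transcribed.
So JovU is produced and active.
Itaconate is absent, so NerX is active.
With repressor NerX bound, *jalQ* is not transcribed.
So JalQ is not produced.
With repressor MibH bound, *nerS* is not transcribed.
→ *nerS* is OFF in B.

neither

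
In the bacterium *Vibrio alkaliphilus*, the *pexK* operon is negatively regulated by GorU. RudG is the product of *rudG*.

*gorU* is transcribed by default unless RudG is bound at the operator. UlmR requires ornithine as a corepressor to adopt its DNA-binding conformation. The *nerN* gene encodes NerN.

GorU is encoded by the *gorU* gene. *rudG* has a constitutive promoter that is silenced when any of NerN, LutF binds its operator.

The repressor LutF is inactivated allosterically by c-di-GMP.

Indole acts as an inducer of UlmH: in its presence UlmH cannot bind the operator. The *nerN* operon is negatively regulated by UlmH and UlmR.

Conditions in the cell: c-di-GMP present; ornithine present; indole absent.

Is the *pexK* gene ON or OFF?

ON

Indole is absent, so UlmH is active.
Ornithine is present, so UlmR is active.
With repressor UlmH bound, *nerN* is not transcribed.
So NerN is not produced.
c-di-GMP is present, so LutF is inactive.
With no repressor bound, *rudG* is transcribed.
So RudG is produced and active.
With repressor RudG bound, *gorU* is not transcribed.
So GorU is not produced.
With no repressor bound, *pexK* is transcribed.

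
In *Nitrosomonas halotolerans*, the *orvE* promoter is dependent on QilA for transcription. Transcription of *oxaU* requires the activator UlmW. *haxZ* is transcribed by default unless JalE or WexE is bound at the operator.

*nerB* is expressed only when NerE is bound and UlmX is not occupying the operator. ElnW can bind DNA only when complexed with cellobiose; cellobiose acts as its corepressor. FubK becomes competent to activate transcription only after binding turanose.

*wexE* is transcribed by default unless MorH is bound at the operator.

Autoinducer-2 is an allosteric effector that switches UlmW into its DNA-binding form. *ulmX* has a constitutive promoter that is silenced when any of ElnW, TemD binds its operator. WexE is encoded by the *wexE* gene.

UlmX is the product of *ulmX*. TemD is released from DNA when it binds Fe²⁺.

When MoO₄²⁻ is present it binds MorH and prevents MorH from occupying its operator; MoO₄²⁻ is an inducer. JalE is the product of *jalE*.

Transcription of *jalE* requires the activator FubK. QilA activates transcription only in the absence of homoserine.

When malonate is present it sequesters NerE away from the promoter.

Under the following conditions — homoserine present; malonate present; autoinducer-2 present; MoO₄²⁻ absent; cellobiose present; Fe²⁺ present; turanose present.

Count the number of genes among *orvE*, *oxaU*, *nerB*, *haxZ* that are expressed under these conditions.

1

Homoserine is present, so QilA is inactive.
Required activator QilA is absent, so *orvE* is not transcribed.
→ *orvE* is OFF.
Autoinducer-2 is present, so UlmW is active.
No repressor is bound and UlmW is active, so *oxaU* is transcribed.
→ *oxaU* is ON.
Malonate is present, so NerE is inactive.
Cellobiose is present, so ElnW is active.
Fe²⁺ is present, so TemD is inactive.
With repressor ElnW bound, *ulmX* is not transcribed.
So UlmX is not produced.
Required activator NerE is absent, so *nerB* is not transcribed.
→ *nerB* is OFF.
Turanose is present, so FubK is active.
No repressor is bound and FubK is active, so *jalE* is transcribed.
So JalE is produced and active.
MoO₄²⁻ is absent, so MorH is active.
With repressor MorH bound, *wexE* is not transcribed.
So WexE is not produced.
With repressor JalE bound, *haxZ* is not transcribed.
→ *haxZ* is OFF.
1 of the 4 genes is transcribed.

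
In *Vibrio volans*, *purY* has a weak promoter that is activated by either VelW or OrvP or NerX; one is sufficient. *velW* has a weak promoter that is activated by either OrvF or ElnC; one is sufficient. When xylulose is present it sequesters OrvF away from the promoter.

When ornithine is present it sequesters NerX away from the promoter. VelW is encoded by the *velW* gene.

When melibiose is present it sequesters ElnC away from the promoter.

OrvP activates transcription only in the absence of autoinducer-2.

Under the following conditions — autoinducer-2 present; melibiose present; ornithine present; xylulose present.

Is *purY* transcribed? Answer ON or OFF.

Xylulose is present, so OrvF is inactive.
Melibiose is present, so ElnC is inactive.
No activator is available at the *velW* promoter, so *velW* is not transcribed.
So VelW is not produced.
Autoinducer-2 is present, so OrvP is inactive.
Ornithine is present, so NerX is inactive.
No activator is available at the *purY* promoter, so *purY* is not transcribed.

OFF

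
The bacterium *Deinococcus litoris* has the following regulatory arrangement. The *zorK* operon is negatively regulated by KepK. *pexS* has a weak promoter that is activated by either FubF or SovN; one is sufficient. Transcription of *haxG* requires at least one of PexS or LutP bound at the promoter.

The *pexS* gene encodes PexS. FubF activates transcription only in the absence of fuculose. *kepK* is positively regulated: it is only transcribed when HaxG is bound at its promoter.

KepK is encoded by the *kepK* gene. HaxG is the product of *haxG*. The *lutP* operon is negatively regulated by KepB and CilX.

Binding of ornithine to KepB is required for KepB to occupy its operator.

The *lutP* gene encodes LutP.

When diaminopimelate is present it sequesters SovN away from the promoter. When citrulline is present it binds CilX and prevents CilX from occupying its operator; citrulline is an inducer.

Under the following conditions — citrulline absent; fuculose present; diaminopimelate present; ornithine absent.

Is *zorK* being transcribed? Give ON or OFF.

Fuculose is present, so FubF is inactive.
Diaminopimelate is present, so SovN is inactive.
No activator is available at the *pexS* promoter, so *pexS* is not transcribed.
So PexS is not produced.
Ornithine is absent, so KepB is inactive.
Citrulline is absent, so CilX is active.
With repressor CilX bound, *lutP* is not transcribed.
So LutP is not produced.
No activator is available at the *haxG* promoter, so *haxG* is not transcribed.
So HaxG is not produced.
Required activator HaxG is absent, so *kepK* is not transcribed.
So KepK is not produced.
With no repressor bound, *zorK* is transcribed.

ON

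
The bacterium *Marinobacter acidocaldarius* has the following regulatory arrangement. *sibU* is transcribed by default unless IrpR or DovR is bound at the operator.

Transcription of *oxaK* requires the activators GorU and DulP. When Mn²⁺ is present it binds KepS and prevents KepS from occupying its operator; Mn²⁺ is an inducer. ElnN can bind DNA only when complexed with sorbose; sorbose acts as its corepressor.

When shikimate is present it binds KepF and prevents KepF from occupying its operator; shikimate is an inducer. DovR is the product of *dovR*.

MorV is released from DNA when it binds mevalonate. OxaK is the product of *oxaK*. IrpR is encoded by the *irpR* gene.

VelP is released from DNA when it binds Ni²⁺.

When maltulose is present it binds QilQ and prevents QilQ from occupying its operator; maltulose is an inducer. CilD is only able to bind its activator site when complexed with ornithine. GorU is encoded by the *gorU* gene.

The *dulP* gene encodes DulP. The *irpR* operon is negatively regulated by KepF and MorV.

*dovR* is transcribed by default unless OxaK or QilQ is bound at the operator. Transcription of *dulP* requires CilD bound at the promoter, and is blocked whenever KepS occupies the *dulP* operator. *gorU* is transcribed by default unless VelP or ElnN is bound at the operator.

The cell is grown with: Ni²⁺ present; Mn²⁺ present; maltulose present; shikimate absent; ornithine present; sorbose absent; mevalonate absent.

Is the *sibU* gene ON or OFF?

ON

Shikimate is absent, so KepF is active.
Mevalonate is absent, so MorV is active.
With repressor KepF bound, *irpR* is not transcribed.
So IrpR is not produced.
Ni²⁺ is present, so VelP is inactive.
Sorbose is absent, so ElnN is inactive.
With no repressor bound, *gorU* is transcribed.
So GorU is produced and active.
Mn²⁺ is present, so KepS is inactive.
Ornithine is present, so CilD is active.
No repressor is bound and CilD is active, so *dulP* is transcribed.
So DulP is produced and active.
No repressor is bound and GorU and DulP are active, so *oxaK* is transcribed.
So OxaK is produced and active.
Maltulose is present, so QilQ is inactive.
With repressor OxaK bound, *dovR* is not transcribed.
So DovR is not produced.
With no repressor bound, *sibU* is transcribed.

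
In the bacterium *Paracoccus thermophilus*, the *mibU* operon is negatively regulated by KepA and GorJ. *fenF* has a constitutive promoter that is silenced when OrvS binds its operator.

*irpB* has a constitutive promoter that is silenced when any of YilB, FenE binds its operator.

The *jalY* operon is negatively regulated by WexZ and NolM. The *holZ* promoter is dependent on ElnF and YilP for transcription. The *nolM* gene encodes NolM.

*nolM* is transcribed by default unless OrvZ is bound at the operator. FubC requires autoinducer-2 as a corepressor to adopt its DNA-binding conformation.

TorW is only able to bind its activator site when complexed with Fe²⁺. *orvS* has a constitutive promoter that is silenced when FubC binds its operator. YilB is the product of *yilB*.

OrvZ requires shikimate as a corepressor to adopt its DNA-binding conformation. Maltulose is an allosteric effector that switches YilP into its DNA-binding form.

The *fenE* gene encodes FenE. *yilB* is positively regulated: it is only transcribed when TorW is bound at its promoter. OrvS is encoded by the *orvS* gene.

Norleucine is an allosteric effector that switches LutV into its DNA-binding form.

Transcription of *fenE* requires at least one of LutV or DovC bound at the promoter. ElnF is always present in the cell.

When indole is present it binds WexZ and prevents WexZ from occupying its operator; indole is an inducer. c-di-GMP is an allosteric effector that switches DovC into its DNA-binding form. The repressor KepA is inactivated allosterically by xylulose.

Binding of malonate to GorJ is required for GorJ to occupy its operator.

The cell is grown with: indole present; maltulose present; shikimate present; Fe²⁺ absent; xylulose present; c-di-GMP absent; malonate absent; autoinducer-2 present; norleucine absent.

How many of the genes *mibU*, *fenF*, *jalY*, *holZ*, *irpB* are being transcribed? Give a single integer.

5

Xylulose is present, so KepA is inactive.
Malonate is absent, so GorJ is inactive.
With no repressor bound, *mibU* is transcribed.
→ *mibU* is ON.
Autoinducer-2 is present, so FubC is active.
With repressor FubC bound, *orvS* is not transcribed.
So OrvS is not produced.
With no repressor bound, *fenF* is transcribed.
→ *fenF* is ON.
Indole is present, so WexZ is inactive.
Shikimate is present, so OrvZ is active.
With repressor OrvZ bound, *nolM* is not transcribed.
So NolM is not produced.
With no repressor bound, *jalY* is transcribed.
→ *jalY* is ON.
ElnF is produced constitutively and is active.
Maltulose is present, so YilP is active.
No repressor is bound and ElnF and YilP are active, so *holZ* is transcribed.
→ *holZ* is ON.
Fe²⁺ is absent, so TorW is inactive.
Required activator TorW is absent, so *yilB* is not transcribed.
So YilB is not produced.
Norleucine is absent, so LutV is inactive.
c-di-GMP is absent, so DovC is inactive.
No activator is available at the *fenE* promoter, so *fenE* is not transcribed.
So FenE is not produced.
With no repressor bound, *irpB* is transcribed.
→ *irpB* is ON.
5 of the 5 genes are transcribed.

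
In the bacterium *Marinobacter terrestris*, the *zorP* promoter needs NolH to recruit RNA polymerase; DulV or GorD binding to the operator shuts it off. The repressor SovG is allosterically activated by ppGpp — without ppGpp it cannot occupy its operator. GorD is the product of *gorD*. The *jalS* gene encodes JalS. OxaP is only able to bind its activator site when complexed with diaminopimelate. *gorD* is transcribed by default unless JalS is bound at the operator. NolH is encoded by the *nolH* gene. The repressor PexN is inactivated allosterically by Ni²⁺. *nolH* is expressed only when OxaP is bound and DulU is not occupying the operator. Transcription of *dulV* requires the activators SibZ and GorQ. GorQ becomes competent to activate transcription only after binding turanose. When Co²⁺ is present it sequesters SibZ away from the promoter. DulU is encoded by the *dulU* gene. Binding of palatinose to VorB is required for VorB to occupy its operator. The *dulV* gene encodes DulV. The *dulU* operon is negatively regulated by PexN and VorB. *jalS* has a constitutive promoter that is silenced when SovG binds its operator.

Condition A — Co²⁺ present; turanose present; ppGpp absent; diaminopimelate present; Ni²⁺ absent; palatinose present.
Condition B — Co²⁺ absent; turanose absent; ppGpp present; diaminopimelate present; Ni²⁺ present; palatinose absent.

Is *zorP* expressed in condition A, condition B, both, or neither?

A only

Condition A:
Co²⁺ is present, so SibZ is inactive.
Turanose is present, so GorQ is active.
Required activator SibZ is absent, so *dulV* is not transcribed.
So DulV is not produced.
ppGpp is absent, so SovG is inactive.
With no repressor bound, *jalS* is transcribed.
So JalS is produced and active.
With repressor JalS bound, *gorD* is not transcribed.
So GorD is not produced.
Diaminopimelate is present, so OxaP is active.
Ni²⁺ is absent, so PexN is active.
Palatinose is present, so VorB is active.
With repressor PexN bound, *dulU* is not transcribed.
So DulU is not produced.
No repressor is bound and OxaP is active, so *nolH* is transcribed.
So NolH is produced and active.
No repressor is bound and NolH is active, so *zorP* is transcribed.
→ *zorP* is ON in A.
Condition B:
Co²⁺ is absent, so SibZ is active.
Turanose is absent, so GorQ is inactive.
Required activator GorQ is absent, so *dulV* is not transcribed.
So DulV is not produced.
ppGpp is present, so SovG is active.
With repressor SovG bound, *jalS* is not transcribed.
So JalS is not produced.
With no repressor bound, *gorD* is transcribed.
So GorD is produced and active.
Diaminopimelate is present, so OxaP is active.
Ni²⁺ is present, so PexN is inactive.
Palatinose is absent, so VorB is inactive.
With no repressor bound, *dulU* is transcribed.
So DulU is produced and active.
With repressor DulU bound, *nolH* is not transcribed.
So NolH is not produced.
With repressor GorD bound, *zorP* is not transcribed.
→ *zorP* is OFF in B.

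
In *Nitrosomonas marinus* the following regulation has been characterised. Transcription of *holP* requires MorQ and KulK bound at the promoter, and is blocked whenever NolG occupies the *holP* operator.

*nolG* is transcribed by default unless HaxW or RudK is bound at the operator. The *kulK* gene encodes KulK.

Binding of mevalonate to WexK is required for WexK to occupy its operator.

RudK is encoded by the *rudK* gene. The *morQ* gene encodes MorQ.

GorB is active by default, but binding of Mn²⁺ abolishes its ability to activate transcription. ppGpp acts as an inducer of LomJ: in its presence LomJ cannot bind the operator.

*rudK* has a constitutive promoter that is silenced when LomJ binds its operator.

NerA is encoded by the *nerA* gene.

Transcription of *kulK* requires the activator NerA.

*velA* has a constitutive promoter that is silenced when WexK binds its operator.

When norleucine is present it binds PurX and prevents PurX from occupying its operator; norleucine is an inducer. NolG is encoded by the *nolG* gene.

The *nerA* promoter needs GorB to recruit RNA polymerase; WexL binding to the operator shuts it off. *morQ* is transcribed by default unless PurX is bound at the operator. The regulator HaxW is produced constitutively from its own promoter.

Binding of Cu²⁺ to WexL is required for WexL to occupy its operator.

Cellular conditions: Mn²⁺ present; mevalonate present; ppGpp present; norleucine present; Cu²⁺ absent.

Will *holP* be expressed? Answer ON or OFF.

Norleucine is present, so PurX is inactive.
With no repressor bound, *morQ* is transcribed.
So MorQ is produced and active.
Cu²⁺ is absent, so WexL is inactive.
Mn²⁺ is present, so GorB is inactive.
Required activator GorB is absent, so *nerA* is not transcribed.
So NerA is not produced.
Required activator NerA is absent, so *kulK* is not transcribed.
So KulK is not produced.
HaxW is produced constitutively and is active.
ppGpp is present, so LomJ is inactive.
With no repressor bound, *rudK* is transcribed.
So RudK is produced and active.
With repressor HaxW bound, *nolG* is not transcribed.
So NolG is not produced.
Required activator KulK is absent, so *holP* is not transcribed.

OFF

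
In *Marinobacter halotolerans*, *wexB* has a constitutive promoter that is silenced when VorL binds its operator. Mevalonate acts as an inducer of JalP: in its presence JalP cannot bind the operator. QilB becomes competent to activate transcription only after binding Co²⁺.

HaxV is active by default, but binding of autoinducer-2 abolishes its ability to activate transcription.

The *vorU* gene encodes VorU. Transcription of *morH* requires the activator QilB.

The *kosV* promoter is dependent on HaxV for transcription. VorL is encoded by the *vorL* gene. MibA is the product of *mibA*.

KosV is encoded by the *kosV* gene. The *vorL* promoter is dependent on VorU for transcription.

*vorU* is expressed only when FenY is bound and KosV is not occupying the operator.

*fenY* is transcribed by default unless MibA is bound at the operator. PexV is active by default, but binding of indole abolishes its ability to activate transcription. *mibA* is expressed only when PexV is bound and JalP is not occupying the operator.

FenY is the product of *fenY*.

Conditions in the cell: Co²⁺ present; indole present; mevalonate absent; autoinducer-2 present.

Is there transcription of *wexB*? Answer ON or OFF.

OFF

Indole is present, so PexV is inactive.
Mevalonate is absent, so JalP is active.
With repressor JalP bound, *mibA* is not transcribed.
So MibA is not produced.
With no repressor bound, *fenY* is transcribed.
So FenY is produced and active.
Autoinducer-2 is present, so HaxV is inactive.
Required activator HaxV is absent, so *kosV* is not transcribed.
So KosV is not produced.
No repressor is bound and FenY is active, so *vorU* is transcribed.
So VorU is produced and active.
No repressor is bound and VorU is active, so *vorL* is transcribed.
So VorL is produced and active.
With repressor VorL bound, *wexB* is not transcribed.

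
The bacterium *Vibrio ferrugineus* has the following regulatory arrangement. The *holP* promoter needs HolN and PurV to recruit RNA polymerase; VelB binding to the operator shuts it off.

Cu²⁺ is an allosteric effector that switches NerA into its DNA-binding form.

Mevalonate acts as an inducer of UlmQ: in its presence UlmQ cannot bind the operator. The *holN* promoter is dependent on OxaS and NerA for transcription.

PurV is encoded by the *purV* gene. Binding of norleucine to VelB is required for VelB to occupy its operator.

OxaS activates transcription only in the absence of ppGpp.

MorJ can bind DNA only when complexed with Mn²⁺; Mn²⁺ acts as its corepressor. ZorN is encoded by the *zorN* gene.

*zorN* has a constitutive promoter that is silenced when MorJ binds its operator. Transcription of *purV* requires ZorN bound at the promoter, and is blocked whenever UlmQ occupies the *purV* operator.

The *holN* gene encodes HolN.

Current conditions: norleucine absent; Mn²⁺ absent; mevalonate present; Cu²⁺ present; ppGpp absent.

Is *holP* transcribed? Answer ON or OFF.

ppGpp is absent, so OxaS is active.
Cu²⁺ is present, so NerA is active.
No repressor is bound and OxaS and NerA are active, so *holN* is transcribed.
So HolN is produced and active.
Norleucine is absent, so VelB is inactive.
Mn²⁺ is absent, so MorJ is inactive.
With no repressor bound, *zorN* is transcribed.
So ZorN is produced and active.
Mevalonate is present, so UlmQ is inactive.
No repressor is bound and ZorN is active, so *purV* is transcribed.
So PurV is produced and active.
No repressor is bound and HolN and PurV are active, so *holP* is transcribed.

ON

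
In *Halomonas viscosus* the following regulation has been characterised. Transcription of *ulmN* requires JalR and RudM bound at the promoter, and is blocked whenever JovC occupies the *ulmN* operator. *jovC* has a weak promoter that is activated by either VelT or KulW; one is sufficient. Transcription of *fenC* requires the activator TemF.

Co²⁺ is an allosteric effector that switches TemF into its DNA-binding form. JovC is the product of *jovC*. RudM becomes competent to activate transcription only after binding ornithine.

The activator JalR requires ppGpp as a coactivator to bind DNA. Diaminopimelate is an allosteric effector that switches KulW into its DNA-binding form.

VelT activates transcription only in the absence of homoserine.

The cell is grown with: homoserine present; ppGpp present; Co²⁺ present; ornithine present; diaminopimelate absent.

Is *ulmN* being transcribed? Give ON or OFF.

ON

Homoserine is present, so VelT is inactive.
Diaminopimelate is absent, so KulW is inactive.
No activator is available at the *jovC* promoter, so *jovC* is not transcribed.
So JovC is not produced.
ppGpp is present, so JalR is active.
Ornithine is present, so RudM is active.
No repressor is bound and JalR and RudM are active, so *ulmN* is transcribed.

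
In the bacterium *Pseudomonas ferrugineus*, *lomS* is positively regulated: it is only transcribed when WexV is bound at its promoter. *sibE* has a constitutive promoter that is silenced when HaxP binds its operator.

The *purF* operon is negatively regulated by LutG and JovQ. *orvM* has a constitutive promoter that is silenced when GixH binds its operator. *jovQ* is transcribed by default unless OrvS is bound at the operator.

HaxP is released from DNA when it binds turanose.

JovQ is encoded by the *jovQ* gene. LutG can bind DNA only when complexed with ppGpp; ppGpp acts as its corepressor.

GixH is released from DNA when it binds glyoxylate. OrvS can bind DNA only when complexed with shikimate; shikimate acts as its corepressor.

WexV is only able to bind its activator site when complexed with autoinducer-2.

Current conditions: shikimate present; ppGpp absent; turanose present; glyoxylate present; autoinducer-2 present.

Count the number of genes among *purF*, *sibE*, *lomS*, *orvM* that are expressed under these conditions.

ppGpp is absent, so LutG is inactive.
Shikimate is present, so OrvS is active.
With repressor OrvS bound, *jovQ* is not transcribed.
So JovQ is not produced.
With no repressor bound, *purF* is transcribed.
→ *purF* is ON.
Turanose is present, so HaxP is inactive.
With no repressor bound, *sibE* is transcribed.
→ *sibE* is ON.
Autoinducer-2 is present, so WexV is active.
No repressor is bound and WexV is active, so *lomS* is transcribed.
→ *lomS* is ON.
Glyoxylate is present, so GixH is inactive.
With no repressor bound, *orvM* is transcribed.
→ *orvM* is ON.
4 of the 4 genes are transcribed.

4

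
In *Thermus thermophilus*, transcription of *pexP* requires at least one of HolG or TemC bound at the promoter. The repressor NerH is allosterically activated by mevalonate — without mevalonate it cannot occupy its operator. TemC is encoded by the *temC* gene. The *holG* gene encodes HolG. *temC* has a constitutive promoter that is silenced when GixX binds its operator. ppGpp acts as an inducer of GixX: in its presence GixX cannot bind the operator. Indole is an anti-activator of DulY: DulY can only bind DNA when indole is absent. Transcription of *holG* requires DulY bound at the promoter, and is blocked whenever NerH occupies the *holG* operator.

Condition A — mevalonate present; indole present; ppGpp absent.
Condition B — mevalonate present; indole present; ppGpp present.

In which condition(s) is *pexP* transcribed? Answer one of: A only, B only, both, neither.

Condition A:
Mevalonate is present, so NerH is active.
Indole is present, so DulY is inactive.
With repressor NerH bound, *holG* is not transcribed.
So HolG is not produced.
ppGpp is absent, so GixX is active.
With repressor GixX bound, *temC* is not transcribed.
So TemC is not produced.
No activator is available at the *pexP* promoter, so *pexP* is not transcribed.
→ *pexP* is OFF in A.
Condition B:
Mevalonate is present, so NerH is active.
Indole is present, so DulY is inactive.
With repressor NerH bound, *holG* is not transcribed.
So HolG is not produced.
ppGpp is present, so GixX is inactive.
With no repressor bound, *temC* is transcribed.
So TemC is produced and active.
Activator TemC is present, so *pexP* is transcribed.
→ *pexP* is ON in B.

B only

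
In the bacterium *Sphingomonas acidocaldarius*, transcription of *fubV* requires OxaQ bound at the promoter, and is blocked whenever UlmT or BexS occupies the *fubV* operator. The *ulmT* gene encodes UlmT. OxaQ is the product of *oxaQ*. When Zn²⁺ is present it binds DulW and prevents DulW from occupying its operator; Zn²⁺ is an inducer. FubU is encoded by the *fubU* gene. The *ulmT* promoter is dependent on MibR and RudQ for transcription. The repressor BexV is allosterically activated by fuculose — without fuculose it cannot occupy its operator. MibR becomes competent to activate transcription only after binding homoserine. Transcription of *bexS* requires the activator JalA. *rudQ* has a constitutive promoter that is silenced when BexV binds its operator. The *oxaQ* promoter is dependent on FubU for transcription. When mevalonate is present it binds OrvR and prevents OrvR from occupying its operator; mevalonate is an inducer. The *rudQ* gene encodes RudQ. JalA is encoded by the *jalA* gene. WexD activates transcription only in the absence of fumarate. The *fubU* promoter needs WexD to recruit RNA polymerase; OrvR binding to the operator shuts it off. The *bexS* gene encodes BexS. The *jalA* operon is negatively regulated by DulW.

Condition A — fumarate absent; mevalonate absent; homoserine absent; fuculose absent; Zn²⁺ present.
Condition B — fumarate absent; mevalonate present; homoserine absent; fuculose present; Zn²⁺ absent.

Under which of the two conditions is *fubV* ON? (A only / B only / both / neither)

B only

Condition A:
Fumarate is absent, so WexD is active.
Mevalonate is absent, so OrvR is active.
With repressor OrvR bound, *fubU* is not transcribed.
So FubU is not produced.
Required activator FubU is absent, so *oxaQ* is not transcribed.
So OxaQ is not produced.
Homoserine is absent, so MibR is inactive.
Fuculose is absent, so BexV is inactive.
With no repressor bound, *rudQ* is transcribed.
So RudQ is produced and active.
Required activator MibR is absent, so *ulmT* is not transcribed.
So UlmT is not produced.
Zn²⁺ is present, so DulW is inactive.
With no repressor bound, *jalA* is transcribed.
So JalA is produced and active.
No repressor is bound and JalA is active, so *bexS* is transcribed.
So BexS is produced and active.
With repressor BexS bound, *fubV* is not transcribed.
→ *fubV* is OFF in A.
Condition B:
Fumarate is absent, so WexD is active.
Mevalonate is present, so OrvR is inactive.
No repressor is bound and WexD is active, so *fubU* is transcribed.
So FubU is produced and active.
No repressor is bound and FubU is active, so *oxaQ* is transcribed.
So OxaQ is produced and active.
Homoserine is absent, so MibR is inactive.
Fuculose is present, so BexV is active.
With repressor BexV bound, *rudQ* is not transcribed.
So RudQ is not produced.
Required activator MibR is absent, so *ulmT* is not transcribed.
So UlmT is not produced.
Zn²⁺ is absent, so DulW is active.
With repressor DulW bound, *jalA* is not transcribed.
So JalA is not produced.
Required activator JalA is absent, so *bexS* is not transcribed.
So BexS is not produced.
No repressor is bound and OxaQ is active, so *fubV* is transcribed.
→ *fubV* is ON in B.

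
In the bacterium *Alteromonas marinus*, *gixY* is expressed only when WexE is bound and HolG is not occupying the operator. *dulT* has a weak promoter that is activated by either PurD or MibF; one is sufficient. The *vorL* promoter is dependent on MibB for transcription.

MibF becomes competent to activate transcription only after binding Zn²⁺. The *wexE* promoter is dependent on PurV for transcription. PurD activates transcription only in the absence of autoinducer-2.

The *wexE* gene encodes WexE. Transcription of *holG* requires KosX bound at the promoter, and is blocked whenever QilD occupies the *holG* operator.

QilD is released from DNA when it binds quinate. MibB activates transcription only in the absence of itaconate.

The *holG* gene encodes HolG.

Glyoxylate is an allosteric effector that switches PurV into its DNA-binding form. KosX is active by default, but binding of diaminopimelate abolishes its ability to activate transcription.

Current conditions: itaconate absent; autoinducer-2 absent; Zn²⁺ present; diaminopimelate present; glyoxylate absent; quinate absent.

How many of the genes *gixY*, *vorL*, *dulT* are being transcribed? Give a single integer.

Glyoxylate is absent, so PurV is inactive.
Required activator PurV is absent, so *wexE* is not transcribed.
So WexE is not produced.
Quinate is absent, so QilD is active.
Diaminopimelate is present, so KosX is inactive.
With repressor QilD bound, *holG* is not transcribed.
So HolG is not produced.
Required activator WexE is absent, so *gixY* is not transcribed.
→ *gixY* is OFF.
Itaconate is absent, so MibB is active.
No repressor is bound and MibB is active, so *vorL* is transcribed.
→ *vorL* is ON.
Autoinducer-2 is absent, so PurD is active.
Zn²⁺ is present, so MibF is active.
Activator PurD is present, so *dulT* is transcribed.
→ *dulT* is ON.
2 of the 3 genes are transcribed.

2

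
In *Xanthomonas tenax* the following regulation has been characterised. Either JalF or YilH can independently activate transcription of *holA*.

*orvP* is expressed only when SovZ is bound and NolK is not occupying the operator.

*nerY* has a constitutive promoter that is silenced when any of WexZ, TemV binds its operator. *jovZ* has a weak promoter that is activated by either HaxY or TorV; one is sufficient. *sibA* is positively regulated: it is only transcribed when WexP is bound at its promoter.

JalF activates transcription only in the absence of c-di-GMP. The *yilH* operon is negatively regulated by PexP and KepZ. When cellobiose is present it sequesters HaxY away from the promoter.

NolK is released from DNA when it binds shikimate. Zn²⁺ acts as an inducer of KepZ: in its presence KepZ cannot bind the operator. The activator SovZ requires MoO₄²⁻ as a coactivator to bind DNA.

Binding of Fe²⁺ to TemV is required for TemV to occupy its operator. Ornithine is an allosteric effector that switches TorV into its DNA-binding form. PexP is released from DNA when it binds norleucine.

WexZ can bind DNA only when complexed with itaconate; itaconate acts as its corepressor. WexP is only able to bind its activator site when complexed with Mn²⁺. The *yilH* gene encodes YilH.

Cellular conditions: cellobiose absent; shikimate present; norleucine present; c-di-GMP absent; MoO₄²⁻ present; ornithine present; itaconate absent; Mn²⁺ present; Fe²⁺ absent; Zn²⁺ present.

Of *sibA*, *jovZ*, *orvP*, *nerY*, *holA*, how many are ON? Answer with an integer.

5

Mn²⁺ is present, so WexP is active.
No repressor is bound and WexP is active, so *sibA* is transcribed.
→ *sibA* is ON.
Cellobiose is absent, so HaxY is active.
Ornithine is present, so TorV is active.
Activator HaxY is present, so *jovZ* is transcribed.
→ *jovZ* is ON.
Shikimate is present, so NolK is inactive.
MoO₄²⁻ is present, so SovZ is active.
No repressor is bound and SovZ is active, so *orvP* is transcribed.
→ *orvP* is ON.
Itaconate is absent, so WexZ is inactive.
Fe²⁺ is absent, so TemV is inactive.
With no repressor bound, *nerY* is transcribed.
→ *nerY* is ON.
c-di-GMP is absent, so JalF is active.
Norleucine is present, so PexP is inactive.
Zn²⁺ is present, so KepZ is inactive.
With no repressor bound, *yilH* is transcribed.
So YilH is produced and active.
Activator JalF is present, so *holA* is transcribed.
→ *holA* is ON.
5 of the 5 genes are transcribed.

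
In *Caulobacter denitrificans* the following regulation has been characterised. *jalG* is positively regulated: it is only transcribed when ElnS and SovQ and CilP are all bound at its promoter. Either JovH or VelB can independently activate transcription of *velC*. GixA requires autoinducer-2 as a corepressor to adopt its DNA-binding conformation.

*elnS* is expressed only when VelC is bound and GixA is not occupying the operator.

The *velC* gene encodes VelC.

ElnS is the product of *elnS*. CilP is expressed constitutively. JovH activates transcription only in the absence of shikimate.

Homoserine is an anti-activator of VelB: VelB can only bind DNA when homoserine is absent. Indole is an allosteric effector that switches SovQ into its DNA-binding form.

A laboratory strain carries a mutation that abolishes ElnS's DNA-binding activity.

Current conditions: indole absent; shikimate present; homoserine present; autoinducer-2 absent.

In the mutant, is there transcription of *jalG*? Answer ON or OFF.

OFF

ElnS is non-functional in this strain, so it has no effect.
Indole is absent, so SovQ is inactive.
CilP is produced constitutively and is active.
Required activator ElnS is absent, so *jalG* is not transcribed.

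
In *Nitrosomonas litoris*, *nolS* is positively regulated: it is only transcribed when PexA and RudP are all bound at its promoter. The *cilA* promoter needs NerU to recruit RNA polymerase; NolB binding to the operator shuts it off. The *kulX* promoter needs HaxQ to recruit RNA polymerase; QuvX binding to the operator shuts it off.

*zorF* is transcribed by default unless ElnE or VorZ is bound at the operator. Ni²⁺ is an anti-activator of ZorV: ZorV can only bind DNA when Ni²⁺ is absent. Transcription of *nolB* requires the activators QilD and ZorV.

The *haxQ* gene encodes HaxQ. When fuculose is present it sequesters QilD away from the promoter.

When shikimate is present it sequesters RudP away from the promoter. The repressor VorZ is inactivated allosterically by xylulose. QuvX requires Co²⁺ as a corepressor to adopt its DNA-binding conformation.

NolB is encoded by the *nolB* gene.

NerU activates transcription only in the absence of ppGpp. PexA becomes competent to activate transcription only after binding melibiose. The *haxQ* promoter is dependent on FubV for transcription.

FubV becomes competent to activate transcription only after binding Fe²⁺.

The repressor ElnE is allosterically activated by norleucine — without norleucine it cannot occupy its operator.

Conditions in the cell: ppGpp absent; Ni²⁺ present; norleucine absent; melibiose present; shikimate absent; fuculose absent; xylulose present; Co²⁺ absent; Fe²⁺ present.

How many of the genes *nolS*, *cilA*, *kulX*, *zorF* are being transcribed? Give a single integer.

4

Melibiose is present, so PexA is active.
Shikimate is absent, so RudP is active.
No repressor is bound and PexA and RudP are active, so *nolS* is transcribed.
→ *nolS* is ON.
Fuculose is absent, so QilD is active.
Ni²⁺ is present, so ZorV is inactive.
Required activator ZorV is absent, so *nolB* is not transcribed.
So NolB is not produced.
ppGpp is absent, so NerU is active.
No repressor is bound and NerU is active, so *cilA* is transcribed.
→ *cilA* is ON.
Co²⁺ is absent, so QuvX is inactive.
Fe²⁺ is present, so FubV is active.
No repressor is bound and FubV is active, so *haxQ* is transcribed.
So HaxQ is produced and active.
No repressor is bound and HaxQ is active, so *kulX* is transcribed.
→ *kulX* is ON.
Norleucine is absent, so ElnE is inactive.
Xylulose is present, so VorZ is inactive.
With no repressor bound, *zorF* is transcribed.
→ *zorF* is ON.
4 of the 4 genes are transcribed.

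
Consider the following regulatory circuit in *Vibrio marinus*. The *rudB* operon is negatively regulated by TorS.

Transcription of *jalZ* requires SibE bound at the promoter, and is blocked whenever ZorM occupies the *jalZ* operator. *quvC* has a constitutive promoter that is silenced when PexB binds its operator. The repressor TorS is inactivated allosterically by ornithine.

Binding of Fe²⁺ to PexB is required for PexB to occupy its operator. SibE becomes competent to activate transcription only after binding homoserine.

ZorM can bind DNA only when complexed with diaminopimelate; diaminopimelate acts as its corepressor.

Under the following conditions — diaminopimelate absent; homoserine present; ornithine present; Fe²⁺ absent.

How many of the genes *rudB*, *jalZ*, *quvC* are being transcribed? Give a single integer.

Ornithine is present, so TorS is inactive.
With no repressor bound, *rudB* is transcribed.
→ *rudB* is ON.
Diaminopimelate is absent, so ZorM is inactive.
Homoserine is present, so SibE is active.
No repressor is bound and SibE is active, so *jalZ* is transcribed.
→ *jalZ* is ON.
Fe²⁺ is absent, so PexB is inactive.
With no repressor bound, *quvC* is transcribed.
→ *quvC* is ON.
3 of the 3 genes are transcribed.

3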